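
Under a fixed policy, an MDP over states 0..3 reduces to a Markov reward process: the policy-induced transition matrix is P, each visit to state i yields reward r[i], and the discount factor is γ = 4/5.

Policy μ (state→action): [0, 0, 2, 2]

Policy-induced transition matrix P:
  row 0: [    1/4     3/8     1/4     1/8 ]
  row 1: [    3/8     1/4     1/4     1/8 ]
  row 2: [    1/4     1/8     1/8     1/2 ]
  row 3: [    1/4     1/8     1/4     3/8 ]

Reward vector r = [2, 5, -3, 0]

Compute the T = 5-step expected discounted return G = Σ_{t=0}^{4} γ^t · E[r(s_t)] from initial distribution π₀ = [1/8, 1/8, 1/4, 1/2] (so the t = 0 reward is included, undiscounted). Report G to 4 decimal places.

t=0: π = [0.1250, 0.1250, 0.2500, 0.5000], E[r] = 0.1250, γ^t·E[r] = 0.125000, running G = 0.125000
t=1: π = [0.2656, 0.1719, 0.2188, 0.3438], E[r] = 0.7344, γ^t·E[r] = 0.587500, running G = 0.712500
t=2: π = [0.2715, 0.2129, 0.2227, 0.2930], E[r] = 0.9395, γ^t·E[r] = 0.601250, running G = 1.313750
t=3: π = [0.2766, 0.2195, 0.2222, 0.2817], E[r] = 0.9841, γ^t·E[r] = 0.503875, running G = 1.817625
t=4: π = [0.2774, 0.2216, 0.2222, 0.2787], E[r] = 0.9961, γ^t·E[r] = 0.408013, running G = 2.225638

G = 2.2256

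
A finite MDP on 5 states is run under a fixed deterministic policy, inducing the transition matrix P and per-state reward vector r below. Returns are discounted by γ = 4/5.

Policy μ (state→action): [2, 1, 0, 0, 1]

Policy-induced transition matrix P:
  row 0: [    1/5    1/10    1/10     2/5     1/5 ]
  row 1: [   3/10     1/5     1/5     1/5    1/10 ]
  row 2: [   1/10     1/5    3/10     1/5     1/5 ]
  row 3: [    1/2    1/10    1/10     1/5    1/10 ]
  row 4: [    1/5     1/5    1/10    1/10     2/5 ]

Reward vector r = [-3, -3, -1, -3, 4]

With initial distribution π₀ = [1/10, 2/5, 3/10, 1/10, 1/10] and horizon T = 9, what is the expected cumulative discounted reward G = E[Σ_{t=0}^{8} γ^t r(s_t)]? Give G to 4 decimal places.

t=0: π = [0.1000, 0.4000, 0.3000, 0.1000, 0.1000], E[r] = -1.7000, γ^t·E[r] = -1.700000, running G = -1.700000
t=1: π = [0.2400, 0.1800, 0.2000, 0.2100, 0.1700], E[r] = -1.4100, γ^t·E[r] = -1.128000, running G = -2.828000
t=2: π = [0.2610, 0.1550, 0.1580, 0.2310, 0.1950], E[r] = -1.3190, γ^t·E[r] = -0.844160, running G = -3.672160
t=3: π = [0.2690, 0.1508, 0.1471, 0.2327, 0.2004], E[r] = -1.3030, γ^t·E[r] = -0.667136, running G = -4.339296
t=4: π = [0.2702, 0.1498, 0.1445, 0.2338, 0.2017], E[r] = -1.2989, γ^t·E[r] = -0.532025, running G = -4.871321
t=5: π = [0.2707, 0.1496, 0.1439, 0.2339, 0.2020], E[r] = -1.2983, γ^t·E[r] = -0.425435, running G = -5.296756
t=6: π = [0.2707, 0.1495, 0.1437, 0.2339, 0.2021], E[r] = -1.2982, γ^t·E[r] = -0.340308, running G = -5.637065
t=7: π = [0.2708, 0.1495, 0.1437, 0.2339, 0.2021], E[r] = -1.2982, γ^t·E[r] = -0.272244, running G = -5.909309
t=8: π = [0.2708, 0.1495, 0.1437, 0.2339, 0.2021], E[r] = -1.2982, γ^t·E[r] = -0.217795, running G = -6.127104

G = -6.1271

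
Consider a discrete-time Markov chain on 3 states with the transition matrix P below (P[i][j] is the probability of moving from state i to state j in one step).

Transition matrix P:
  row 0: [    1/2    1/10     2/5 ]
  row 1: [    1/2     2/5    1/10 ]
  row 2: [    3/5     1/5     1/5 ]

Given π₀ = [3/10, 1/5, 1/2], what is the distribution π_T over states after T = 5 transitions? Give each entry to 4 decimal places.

t=0: π = [0.3000, 0.2000, 0.5000]
t=1: π = [0.5500, 0.2100, 0.2400]
t=2: π = [0.5240, 0.1870, 0.2890]
t=3: π = [0.5289, 0.1850, 0.2861]
t=4: π = [0.5286, 0.1841, 0.2873]
t=5: π = [0.5287, 0.1840, 0.2873]

π = [0.5287, 0.1840, 0.2873]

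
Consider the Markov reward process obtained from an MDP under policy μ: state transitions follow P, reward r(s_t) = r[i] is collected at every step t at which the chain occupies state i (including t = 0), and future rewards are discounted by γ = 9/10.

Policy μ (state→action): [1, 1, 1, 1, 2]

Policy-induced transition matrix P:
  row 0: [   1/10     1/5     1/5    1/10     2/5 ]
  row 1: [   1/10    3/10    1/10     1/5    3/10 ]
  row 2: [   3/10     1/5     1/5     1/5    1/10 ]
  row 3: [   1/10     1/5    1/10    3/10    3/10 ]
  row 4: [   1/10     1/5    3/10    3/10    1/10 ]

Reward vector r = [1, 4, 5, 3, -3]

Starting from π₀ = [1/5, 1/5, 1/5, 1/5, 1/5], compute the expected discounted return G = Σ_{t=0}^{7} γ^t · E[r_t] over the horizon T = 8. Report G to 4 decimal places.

G = 10.9577

t=0: π = [0.2000, 0.2000, 0.2000, 0.2000, 0.2000], E[r] = 2.0000, γ^t·E[r] = 2.000000, running G = 2.000000
t=1: π = [0.1400, 0.2200, 0.1800, 0.2200, 0.2400], E[r] = 1.8600, γ^t·E[r] = 1.674000, running G = 3.674000
t=2: π = [0.1360, 0.2220, 0.1800, 0.2320, 0.2300], E[r] = 1.9300, γ^t·E[r] = 1.563300, running G = 5.237300
t=3: π = [0.1360, 0.2222, 0.1776, 0.2326, 0.2316], E[r] = 1.9158, γ^t·E[r] = 1.396618, running G = 6.633918
t=4: π = [0.1355, 0.2222, 0.1777, 0.2328, 0.2318], E[r] = 1.9160, γ^t·E[r] = 1.257074, running G = 7.890993
t=5: π = [0.1355, 0.2222, 0.1777, 0.2329, 0.2317], E[r] = 1.9165, γ^t·E[r] = 1.131680, running G = 9.022673
t=6: π = [0.1355, 0.2222, 0.1777, 0.2329, 0.2317], E[r] = 1.9163, γ^t·E[r] = 1.018423, running G = 10.041095
t=7: π = [0.1355, 0.2222, 0.1777, 0.2329, 0.2317], E[r] = 1.9164, γ^t·E[r] = 0.916589, running G = 10.957685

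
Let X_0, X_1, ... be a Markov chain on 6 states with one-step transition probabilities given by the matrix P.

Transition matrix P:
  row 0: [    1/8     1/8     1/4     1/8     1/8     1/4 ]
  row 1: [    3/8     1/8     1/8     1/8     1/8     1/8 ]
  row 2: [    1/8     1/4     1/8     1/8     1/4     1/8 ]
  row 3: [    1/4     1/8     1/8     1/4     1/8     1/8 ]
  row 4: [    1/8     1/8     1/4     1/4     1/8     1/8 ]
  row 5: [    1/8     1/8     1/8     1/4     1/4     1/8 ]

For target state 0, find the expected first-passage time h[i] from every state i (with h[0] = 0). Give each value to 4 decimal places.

First-step conditioning: h[0] = 0; for i ≠ 0, h[i] = 1 + Σ_k P[i][k]·h[k].
  h[1] = 1 + 1/8·h[1] + 1/8·h[2] + 1/8·h[3] + 1/8·h[4] + 1/8·h[5]
  h[2] = 1 + 1/4·h[1] + 1/8·h[2] + 1/8·h[3] + 1/4·h[4] + 1/8·h[5]
  h[3] = 1 + 1/8·h[1] + 1/8·h[2] + 1/4·h[3] + 1/8·h[4] + 1/8·h[5]
  h[4] = 1 + 1/8·h[1] + 1/4·h[2] + 1/4·h[3] + 1/8·h[4] + 1/8·h[5]
  h[5] = 1 + 1/8·h[1] + 1/8·h[2] + 1/4·h[3] + 1/4·h[4] + 1/8·h[5]
Solving the 5×5 linear system over states ≠ 0 gives exactly h = [0, 28224/6913, 36352/6913, 32256/6913, 36800/6913, 36856/6913] (h[0] = 0 is the target).

h = [0.0000, 4.0827, 5.2585, 4.6660, 5.3233, 5.3314]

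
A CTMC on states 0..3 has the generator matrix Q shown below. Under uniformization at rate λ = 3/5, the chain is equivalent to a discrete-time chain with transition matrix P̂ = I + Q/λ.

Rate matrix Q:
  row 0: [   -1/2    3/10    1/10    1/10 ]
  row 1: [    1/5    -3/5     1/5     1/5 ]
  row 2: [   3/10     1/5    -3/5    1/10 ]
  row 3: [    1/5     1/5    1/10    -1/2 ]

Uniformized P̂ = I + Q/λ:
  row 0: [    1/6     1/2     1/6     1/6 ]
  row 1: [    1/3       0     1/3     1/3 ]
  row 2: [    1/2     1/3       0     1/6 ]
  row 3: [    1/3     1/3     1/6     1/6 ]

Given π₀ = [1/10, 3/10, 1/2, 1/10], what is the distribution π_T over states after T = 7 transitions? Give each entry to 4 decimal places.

t=0: π = [0.1000, 0.3000, 0.5000, 0.1000]
t=1: π = [0.4000, 0.2500, 0.1333, 0.2167]
t=2: π = [0.2889, 0.3167, 0.1861, 0.2083]
t=3: π = [0.3162, 0.2759, 0.1884, 0.2194]
t=4: π = [0.3120, 0.2941, 0.1813, 0.2127]
t=5: π = [0.3115, 0.2873, 0.1855, 0.2157]
t=6: π = [0.3123, 0.2895, 0.1836, 0.2146]
t=7: π = [0.3119, 0.2889, 0.1843, 0.2149]

π = [0.3119, 0.2889, 0.1843, 0.2149]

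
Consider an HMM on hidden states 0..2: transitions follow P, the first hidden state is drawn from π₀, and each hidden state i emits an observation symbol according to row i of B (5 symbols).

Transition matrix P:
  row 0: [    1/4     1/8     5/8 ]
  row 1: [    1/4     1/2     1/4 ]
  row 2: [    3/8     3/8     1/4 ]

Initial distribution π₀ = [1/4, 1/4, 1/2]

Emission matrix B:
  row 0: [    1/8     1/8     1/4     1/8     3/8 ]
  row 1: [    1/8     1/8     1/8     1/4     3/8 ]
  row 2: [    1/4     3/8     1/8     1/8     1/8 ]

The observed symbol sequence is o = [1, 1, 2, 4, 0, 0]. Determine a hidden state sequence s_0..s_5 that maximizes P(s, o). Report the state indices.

path = [2, 2, 0, 0, 2, 2]

t=0: δ = [3.125e-02, 3.125e-02, 1.875e-01]  (obs o_0=1)
t=1: δ = [8.789e-03, 8.789e-03, 1.758e-02]  ψ = [2, 2, 2]  (obs o_1=1)
t=2: δ = [1.648e-03, 8.240e-04, 6.866e-04]  ψ = [2, 2, 0]  (obs o_2=2)
t=3: δ = [1.545e-04, 1.545e-04, 1.287e-04]  ψ = [0, 1, 0]  (obs o_3=4)
t=4: δ = [6.035e-06, 9.656e-06, 2.414e-05]  ψ = [2, 1, 0]  (obs o_4=0)
t=5: δ = [1.132e-06, 1.132e-06, 1.509e-06]  ψ = [2, 2, 2]  (obs o_5=0)
backtrack: best end state = 2; path = [2, 2, 0, 0, 2, 2]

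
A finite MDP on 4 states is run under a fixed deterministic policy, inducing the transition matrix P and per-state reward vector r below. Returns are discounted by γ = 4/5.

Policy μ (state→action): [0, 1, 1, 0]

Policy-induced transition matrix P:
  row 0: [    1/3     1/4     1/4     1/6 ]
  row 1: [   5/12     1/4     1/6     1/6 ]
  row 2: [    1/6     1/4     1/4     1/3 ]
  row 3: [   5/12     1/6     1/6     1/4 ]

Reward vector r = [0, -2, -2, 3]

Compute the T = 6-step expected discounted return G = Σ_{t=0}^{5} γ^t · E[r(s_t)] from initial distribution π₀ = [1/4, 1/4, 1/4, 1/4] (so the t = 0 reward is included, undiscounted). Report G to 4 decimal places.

G = -0.8267

t=0: π = [0.2500, 0.2500, 0.2500, 0.2500], E[r] = -0.2500, γ^t·E[r] = -0.250000, running G = -0.250000
t=1: π = [0.3333, 0.2292, 0.2083, 0.2292], E[r] = -0.1875, γ^t·E[r] = -0.150000, running G = -0.400000
t=2: π = [0.3368, 0.2309, 0.2118, 0.2205], E[r] = -0.2240, γ^t·E[r] = -0.143333, running G = -0.543333
t=3: π = [0.3356, 0.2316, 0.2124, 0.2203], E[r] = -0.2270, γ^t·E[r] = -0.116222, running G = -0.659556
t=4: π = [0.3356, 0.2316, 0.2123, 0.2204], E[r] = -0.2267, γ^t·E[r] = -0.092844, running G = -0.752400
t=5: π = [0.3356, 0.2316, 0.2123, 0.2204], E[r] = -0.2266, γ^t·E[r] = -0.074267, running G = -0.826667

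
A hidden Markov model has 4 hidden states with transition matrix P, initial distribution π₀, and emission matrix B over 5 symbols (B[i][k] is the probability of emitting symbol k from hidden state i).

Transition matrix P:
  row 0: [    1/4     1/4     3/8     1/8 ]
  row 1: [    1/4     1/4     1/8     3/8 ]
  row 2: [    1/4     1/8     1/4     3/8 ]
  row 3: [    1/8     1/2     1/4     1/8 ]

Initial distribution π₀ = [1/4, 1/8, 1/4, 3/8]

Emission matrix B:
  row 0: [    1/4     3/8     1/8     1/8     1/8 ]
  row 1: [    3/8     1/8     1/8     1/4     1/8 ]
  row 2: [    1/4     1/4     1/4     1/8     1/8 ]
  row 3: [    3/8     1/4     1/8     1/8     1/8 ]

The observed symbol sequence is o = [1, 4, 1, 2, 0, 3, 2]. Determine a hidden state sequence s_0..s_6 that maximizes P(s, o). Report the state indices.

t=0: δ = [9.375e-02, 1.562e-02, 6.250e-02, 9.375e-02]  (obs o_0=1)
t=1: δ = [2.930e-03, 5.859e-03, 4.395e-03, 2.930e-03]  ψ = [0, 3, 0, 2]  (obs o_1=4)
t=2: δ = [5.493e-04, 1.831e-04, 2.747e-04, 5.493e-04]  ψ = [1, 1, 0, 1]  (obs o_2=1)
t=3: δ = [1.717e-05, 3.433e-05, 5.150e-05, 1.287e-05]  ψ = [0, 3, 0, 2]  (obs o_3=2)
t=4: δ = [3.219e-06, 3.219e-06, 3.219e-06, 7.242e-06]  ψ = [2, 1, 2, 2]  (obs o_4=0)
t=5: δ = [1.132e-07, 9.052e-07, 2.263e-07, 1.509e-07]  ψ = [3, 3, 3, 1]  (obs o_5=3)
t=6: δ = [2.829e-08, 2.829e-08, 2.829e-08, 4.243e-08]  ψ = [1, 1, 1, 1]  (obs o_6=2)
backtrack: best end state = 3; path = [3, 1, 0, 2, 3, 1, 3]

path = [3, 1, 0, 2, 3, 1, 3]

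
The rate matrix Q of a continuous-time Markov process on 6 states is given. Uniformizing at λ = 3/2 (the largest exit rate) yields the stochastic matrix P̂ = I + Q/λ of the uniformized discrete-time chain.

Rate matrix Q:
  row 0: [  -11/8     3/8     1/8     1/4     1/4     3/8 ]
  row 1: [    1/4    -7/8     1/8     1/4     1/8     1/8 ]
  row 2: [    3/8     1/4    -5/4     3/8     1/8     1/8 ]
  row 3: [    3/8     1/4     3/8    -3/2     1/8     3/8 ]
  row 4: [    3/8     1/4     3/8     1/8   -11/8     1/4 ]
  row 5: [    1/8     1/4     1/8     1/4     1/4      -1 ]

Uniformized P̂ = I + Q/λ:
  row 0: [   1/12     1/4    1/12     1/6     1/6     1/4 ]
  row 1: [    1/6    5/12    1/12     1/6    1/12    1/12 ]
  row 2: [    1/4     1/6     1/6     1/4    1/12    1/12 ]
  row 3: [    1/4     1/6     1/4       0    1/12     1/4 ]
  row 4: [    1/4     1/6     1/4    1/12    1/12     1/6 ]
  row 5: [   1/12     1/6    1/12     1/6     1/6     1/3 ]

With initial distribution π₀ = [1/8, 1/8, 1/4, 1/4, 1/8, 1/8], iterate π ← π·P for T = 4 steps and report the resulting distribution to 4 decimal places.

π = [0.1693, 0.2407, 0.1378, 0.1448, 0.1137, 0.1937]

t=0: π = [0.1250, 0.1250, 0.2500, 0.2500, 0.1250, 0.1250]
t=1: π = [0.1979, 0.2083, 0.1667, 0.1354, 0.1042, 0.1875]
t=2: π = [0.1684, 0.2352, 0.1372, 0.1493, 0.1155, 0.1944]
t=3: π = [0.1699, 0.2395, 0.1389, 0.1436, 0.1136, 0.1945]
t=4: π = [0.1693, 0.2407, 0.1378, 0.1448, 0.1137, 0.1937]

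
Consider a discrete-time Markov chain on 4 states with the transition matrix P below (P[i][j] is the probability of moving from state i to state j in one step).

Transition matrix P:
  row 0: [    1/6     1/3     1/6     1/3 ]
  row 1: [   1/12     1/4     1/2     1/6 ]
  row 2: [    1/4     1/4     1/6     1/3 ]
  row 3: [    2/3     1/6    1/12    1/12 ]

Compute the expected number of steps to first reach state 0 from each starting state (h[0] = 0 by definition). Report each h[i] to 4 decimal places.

h = [0.0000, 3.9517, 3.2266, 2.1027]

First-step conditioning: h[0] = 0; for i ≠ 0, h[i] = 1 + Σ_k P[i][k]·h[k].
  h[1] = 1 + 1/4·h[1] + 1/2·h[2] + 1/6·h[3]
  h[2] = 1 + 1/4·h[1] + 1/6·h[2] + 1/3·h[3]
  h[3] = 1 + 1/6·h[1] + 1/12·h[2] + 1/12·h[3]
Solving the 3×3 linear system over states ≠ 0 gives exactly h = [0, 1308/331, 1068/331, 696/331] (h[0] = 0 is the target).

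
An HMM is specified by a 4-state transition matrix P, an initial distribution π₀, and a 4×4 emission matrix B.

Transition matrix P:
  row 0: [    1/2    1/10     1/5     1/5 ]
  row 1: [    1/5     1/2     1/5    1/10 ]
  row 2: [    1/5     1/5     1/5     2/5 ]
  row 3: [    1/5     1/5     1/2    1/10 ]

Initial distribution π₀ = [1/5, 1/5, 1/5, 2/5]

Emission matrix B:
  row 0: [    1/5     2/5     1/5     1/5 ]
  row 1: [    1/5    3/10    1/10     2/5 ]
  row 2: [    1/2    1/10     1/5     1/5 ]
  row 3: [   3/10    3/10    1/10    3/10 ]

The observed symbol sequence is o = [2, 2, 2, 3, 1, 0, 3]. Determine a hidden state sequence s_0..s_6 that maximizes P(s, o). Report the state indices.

t=0: δ = [4.000e-02, 2.000e-02, 4.000e-02, 4.000e-02]  (obs o_0=2)
t=1: δ = [4.000e-03, 1.000e-03, 4.000e-03, 1.600e-03]  ψ = [0, 1, 3, 2]  (obs o_1=2)
t=2: δ = [4.000e-04, 8.000e-05, 1.600e-04, 1.600e-04]  ψ = [0, 2, 0, 2]  (obs o_2=2)
t=3: δ = [4.000e-05, 1.600e-05, 1.600e-05, 2.400e-05]  ψ = [0, 0, 0, 0]  (obs o_3=3)
t=4: δ = [8.000e-06, 2.400e-06, 1.200e-06, 2.400e-06]  ψ = [0, 1, 3, 0]  (obs o_4=1)
t=5: δ = [8.000e-07, 2.400e-07, 8.000e-07, 4.800e-07]  ψ = [0, 1, 0, 0]  (obs o_5=0)
t=6: δ = [8.000e-08, 6.400e-08, 4.800e-08, 9.600e-08]  ψ = [0, 2, 3, 2]  (obs o_6=3)
backtrack: best end state = 3; path = [0, 0, 0, 0, 0, 2, 3]

path = [0, 0, 0, 0, 0, 2, 3]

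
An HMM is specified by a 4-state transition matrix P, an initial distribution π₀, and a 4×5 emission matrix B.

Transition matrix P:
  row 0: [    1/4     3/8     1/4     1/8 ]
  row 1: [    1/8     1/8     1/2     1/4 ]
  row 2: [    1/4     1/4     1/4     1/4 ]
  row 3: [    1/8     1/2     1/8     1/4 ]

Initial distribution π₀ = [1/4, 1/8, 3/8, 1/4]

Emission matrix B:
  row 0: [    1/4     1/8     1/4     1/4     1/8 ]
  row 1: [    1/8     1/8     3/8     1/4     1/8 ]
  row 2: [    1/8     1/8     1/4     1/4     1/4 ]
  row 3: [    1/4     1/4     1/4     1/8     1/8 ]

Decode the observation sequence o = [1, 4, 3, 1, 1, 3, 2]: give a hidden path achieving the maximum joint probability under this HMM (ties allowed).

path = [3, 1, 2, 3, 3, 1, 2]

t=0: δ = [3.125e-02, 1.562e-02, 4.688e-02, 6.250e-02]  (obs o_0=1)
t=1: δ = [1.465e-03, 3.906e-03, 2.930e-03, 1.953e-03]  ψ = [2, 3, 2, 3]  (obs o_1=4)
t=2: δ = [1.831e-04, 2.441e-04, 4.883e-04, 1.221e-04]  ψ = [2, 3, 1, 1]  (obs o_2=3)
t=3: δ = [1.526e-05, 1.526e-05, 1.526e-05, 3.052e-05]  ψ = [2, 2, 1, 2]  (obs o_3=1)
t=4: δ = [4.768e-07, 1.907e-06, 9.537e-07, 1.907e-06]  ψ = [0, 3, 1, 3]  (obs o_4=1)
t=5: δ = [5.960e-08, 2.384e-07, 2.384e-07, 5.960e-08]  ψ = [1, 3, 1, 1]  (obs o_5=3)
t=6: δ = [1.490e-08, 2.235e-08, 2.980e-08, 1.490e-08]  ψ = [2, 2, 1, 1]  (obs o_6=2)
backtrack: best end state = 2; path = [3, 1, 2, 3, 3, 1, 2]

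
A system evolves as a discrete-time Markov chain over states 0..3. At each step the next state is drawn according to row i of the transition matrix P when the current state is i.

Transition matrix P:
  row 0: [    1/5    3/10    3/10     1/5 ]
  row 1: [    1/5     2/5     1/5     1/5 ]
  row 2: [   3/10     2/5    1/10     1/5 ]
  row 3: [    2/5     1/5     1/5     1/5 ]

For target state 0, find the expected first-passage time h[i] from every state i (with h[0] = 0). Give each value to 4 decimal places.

h = [0.0000, 3.8732, 3.5211, 3.0986]

First-step conditioning: h[0] = 0; for i ≠ 0, h[i] = 1 + Σ_k P[i][k]·h[k].
  h[1] = 1 + 2/5·h[1] + 1/5·h[2] + 1/5·h[3]
  h[2] = 1 + 2/5·h[1] + 1/10·h[2] + 1/5·h[3]
  h[3] = 1 + 1/5·h[1] + 1/5·h[2] + 1/5·h[3]
Solving the 3×3 linear system over states ≠ 0 gives exactly h = [0, 275/71, 250/71, 220/71] (h[0] = 0 is the target).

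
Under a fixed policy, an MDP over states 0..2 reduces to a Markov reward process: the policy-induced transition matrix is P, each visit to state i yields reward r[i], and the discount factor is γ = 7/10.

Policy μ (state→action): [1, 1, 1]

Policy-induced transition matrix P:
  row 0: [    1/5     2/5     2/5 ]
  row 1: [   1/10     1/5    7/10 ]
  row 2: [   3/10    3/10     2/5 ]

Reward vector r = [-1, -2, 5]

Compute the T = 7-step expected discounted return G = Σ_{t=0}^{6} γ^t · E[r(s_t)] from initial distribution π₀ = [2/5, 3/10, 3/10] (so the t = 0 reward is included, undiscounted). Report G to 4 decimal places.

t=0: π = [0.4000, 0.3000, 0.3000], E[r] = 0.5000, γ^t·E[r] = 0.500000, running G = 0.500000
t=1: π = [0.2000, 0.3100, 0.4900], E[r] = 1.6300, γ^t·E[r] = 1.141000, running G = 1.641000
t=2: π = [0.2180, 0.2890, 0.4930], E[r] = 1.6690, γ^t·E[r] = 0.817810, running G = 2.458810
t=3: π = [0.2204, 0.2929, 0.4867], E[r] = 1.6273, γ^t·E[r] = 0.558164, running G = 3.016974
t=4: π = [0.2194, 0.2928, 0.4879], E[r] = 1.6345, γ^t·E[r] = 0.392436, running G = 3.409410
t=5: π = [0.2195, 0.2927, 0.4878], E[r] = 1.6343, γ^t·E[r] = 0.274675, running G = 3.684085
t=6: π = [0.2195, 0.2927, 0.4878], E[r] = 1.6341, γ^t·E[r] = 0.192251, running G = 3.876336

G = 3.8763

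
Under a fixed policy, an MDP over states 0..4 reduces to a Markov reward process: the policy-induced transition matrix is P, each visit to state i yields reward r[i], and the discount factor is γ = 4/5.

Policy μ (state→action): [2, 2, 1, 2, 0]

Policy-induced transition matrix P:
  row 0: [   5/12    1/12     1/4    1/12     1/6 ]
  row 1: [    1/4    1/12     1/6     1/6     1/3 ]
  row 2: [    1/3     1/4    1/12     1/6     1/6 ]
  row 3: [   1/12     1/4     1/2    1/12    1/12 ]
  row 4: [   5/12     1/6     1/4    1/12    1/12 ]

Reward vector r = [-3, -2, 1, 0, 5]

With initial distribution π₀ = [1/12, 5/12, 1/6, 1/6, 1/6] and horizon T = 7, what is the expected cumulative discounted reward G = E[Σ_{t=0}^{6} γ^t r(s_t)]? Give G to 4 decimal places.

G = -0.4956

t=0: π = [0.0833, 0.4167, 0.1667, 0.1667, 0.1667], E[r] = -0.0833, γ^t·E[r] = -0.083333, running G = -0.083333
t=1: π = [0.2778, 0.1528, 0.2292, 0.1319, 0.2083], E[r] = 0.1319, γ^t·E[r] = 0.105556, running G = 0.022222
t=2: π = [0.3281, 0.1609, 0.2321, 0.1152, 0.1638], E[r] = -0.2552, γ^t·E[r] = -0.163333, running G = -0.141111
t=3: π = [0.3321, 0.1549, 0.2267, 0.1161, 0.1702], E[r] = -0.2282, γ^t·E[r] = -0.116840, running G = -0.257951
t=4: π = [0.3333, 0.1547, 0.2283, 0.1151, 0.1686], E[r] = -0.2377, γ^t·E[r] = -0.097366, running G = -0.355317
t=5: π = [0.3335, 0.1546, 0.2278, 0.1152, 0.1688], E[r] = -0.2379, γ^t·E[r] = -0.077954, running G = -0.433271
t=6: π = [0.3335, 0.1546, 0.2280, 0.1152, 0.1688], E[r] = -0.2378, γ^t·E[r] = -0.062351, running G = -0.495622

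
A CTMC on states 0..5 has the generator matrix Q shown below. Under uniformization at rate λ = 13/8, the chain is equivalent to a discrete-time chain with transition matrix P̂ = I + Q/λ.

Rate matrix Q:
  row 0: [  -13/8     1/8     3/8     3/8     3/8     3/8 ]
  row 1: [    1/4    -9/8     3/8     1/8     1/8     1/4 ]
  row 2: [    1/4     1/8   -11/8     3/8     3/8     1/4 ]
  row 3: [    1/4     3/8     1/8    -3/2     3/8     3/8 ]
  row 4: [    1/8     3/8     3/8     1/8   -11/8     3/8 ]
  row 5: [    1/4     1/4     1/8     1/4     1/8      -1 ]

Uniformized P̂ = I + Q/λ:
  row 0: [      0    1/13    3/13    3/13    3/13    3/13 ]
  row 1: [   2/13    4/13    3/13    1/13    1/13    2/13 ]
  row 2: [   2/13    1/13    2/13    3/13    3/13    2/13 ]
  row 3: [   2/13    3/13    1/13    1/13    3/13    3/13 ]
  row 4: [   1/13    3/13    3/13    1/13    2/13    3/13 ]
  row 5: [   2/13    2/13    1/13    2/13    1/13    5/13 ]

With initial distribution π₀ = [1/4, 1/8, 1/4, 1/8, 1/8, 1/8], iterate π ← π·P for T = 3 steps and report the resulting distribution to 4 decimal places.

t=0: π = [0.2500, 0.1250, 0.2500, 0.1250, 0.1250, 0.1250]
t=1: π = [0.1058, 0.1538, 0.1731, 0.1635, 0.1827, 0.2212]
t=2: π = [0.1235, 0.1827, 0.1583, 0.1368, 0.1590, 0.2396]
t=3: π = [0.1226, 0.1830, 0.1607, 0.1387, 0.1536, 0.2414]

π = [0.1226, 0.1830, 0.1607, 0.1387, 0.1536, 0.2414]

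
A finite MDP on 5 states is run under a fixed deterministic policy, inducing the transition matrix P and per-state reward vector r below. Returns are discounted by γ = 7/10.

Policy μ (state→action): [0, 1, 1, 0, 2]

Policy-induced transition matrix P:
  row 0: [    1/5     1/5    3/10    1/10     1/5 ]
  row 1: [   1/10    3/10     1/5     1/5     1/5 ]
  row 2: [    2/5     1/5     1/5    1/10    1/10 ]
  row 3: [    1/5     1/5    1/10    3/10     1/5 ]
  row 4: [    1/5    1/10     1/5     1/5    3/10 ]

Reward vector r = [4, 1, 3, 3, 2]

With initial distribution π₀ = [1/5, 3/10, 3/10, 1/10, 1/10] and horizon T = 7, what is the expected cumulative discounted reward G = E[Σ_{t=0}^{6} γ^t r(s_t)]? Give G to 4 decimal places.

G = 7.8855

t=0: π = [0.2000, 0.3000, 0.3000, 0.1000, 0.1000], E[r] = 2.5000, γ^t·E[r] = 2.500000, running G = 2.500000
t=1: π = [0.2300, 0.2200, 0.2100, 0.1600, 0.1800], E[r] = 2.6100, γ^t·E[r] = 1.827000, running G = 4.327000
t=2: π = [0.2200, 0.2040, 0.2070, 0.1720, 0.1970], E[r] = 2.6150, γ^t·E[r] = 1.281350, running G = 5.608350
t=3: π = [0.2210, 0.2007, 0.2048, 0.1745, 0.1990], E[r] = 2.6206, γ^t·E[r] = 0.898866, running G = 6.507216
t=4: π = [0.2209, 0.2002, 0.2047, 0.1749, 0.1994], E[r] = 2.6211, γ^t·E[r] = 0.629333, running G = 7.136549
t=5: π = [0.2209, 0.2001, 0.2046, 0.1749, 0.1995], E[r] = 2.6213, γ^t·E[r] = 0.440560, running G = 7.577109
t=6: π = [0.2209, 0.2001, 0.2046, 0.1749, 0.1995], E[r] = 2.6213, γ^t·E[r] = 0.308394, running G = 7.885503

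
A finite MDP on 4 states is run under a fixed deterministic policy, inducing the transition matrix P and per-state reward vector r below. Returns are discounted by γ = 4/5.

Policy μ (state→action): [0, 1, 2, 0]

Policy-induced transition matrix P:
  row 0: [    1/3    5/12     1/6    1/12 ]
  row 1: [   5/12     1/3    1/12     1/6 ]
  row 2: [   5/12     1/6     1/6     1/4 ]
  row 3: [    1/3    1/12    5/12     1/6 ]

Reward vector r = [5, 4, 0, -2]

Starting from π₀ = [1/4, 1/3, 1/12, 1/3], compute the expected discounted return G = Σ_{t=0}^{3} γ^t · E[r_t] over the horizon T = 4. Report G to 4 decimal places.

t=0: π = [0.2500, 0.3333, 0.0833, 0.3333], E[r] = 1.9167, γ^t·E[r] = 1.916667, running G = 1.916667
t=1: π = [0.3681, 0.2569, 0.2222, 0.1528], E[r] = 2.5625, γ^t·E[r] = 2.050000, running G = 3.966667
t=2: π = [0.3733, 0.2888, 0.1834, 0.1545], E[r] = 2.7124, γ^t·E[r] = 1.735926, running G = 5.702593
t=3: π = [0.3727, 0.2952, 0.1812, 0.1508], E[r] = 2.7427, γ^t·E[r] = 1.404247, running G = 7.106840

G = 7.1068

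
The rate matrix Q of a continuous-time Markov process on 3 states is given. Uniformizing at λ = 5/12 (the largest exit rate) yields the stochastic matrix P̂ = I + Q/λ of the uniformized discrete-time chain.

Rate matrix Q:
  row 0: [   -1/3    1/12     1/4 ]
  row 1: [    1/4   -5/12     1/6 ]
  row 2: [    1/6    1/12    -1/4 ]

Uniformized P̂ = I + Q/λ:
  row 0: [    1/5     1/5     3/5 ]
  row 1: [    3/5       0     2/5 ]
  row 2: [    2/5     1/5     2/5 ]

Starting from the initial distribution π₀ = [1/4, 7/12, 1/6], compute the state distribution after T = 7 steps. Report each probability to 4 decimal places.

π = [0.3611, 0.1667, 0.4722]

t=0: π = [0.2500, 0.5833, 0.1667]
t=1: π = [0.4667, 0.0833, 0.4500]
t=2: π = [0.3233, 0.1833, 0.4933]
t=3: π = [0.3720, 0.1633, 0.4647]
t=4: π = [0.3583, 0.1673, 0.4744]
t=5: π = [0.3618, 0.1665, 0.4717]
t=6: π = [0.3609, 0.1667, 0.4724]
t=7: π = [0.3611, 0.1667, 0.4722]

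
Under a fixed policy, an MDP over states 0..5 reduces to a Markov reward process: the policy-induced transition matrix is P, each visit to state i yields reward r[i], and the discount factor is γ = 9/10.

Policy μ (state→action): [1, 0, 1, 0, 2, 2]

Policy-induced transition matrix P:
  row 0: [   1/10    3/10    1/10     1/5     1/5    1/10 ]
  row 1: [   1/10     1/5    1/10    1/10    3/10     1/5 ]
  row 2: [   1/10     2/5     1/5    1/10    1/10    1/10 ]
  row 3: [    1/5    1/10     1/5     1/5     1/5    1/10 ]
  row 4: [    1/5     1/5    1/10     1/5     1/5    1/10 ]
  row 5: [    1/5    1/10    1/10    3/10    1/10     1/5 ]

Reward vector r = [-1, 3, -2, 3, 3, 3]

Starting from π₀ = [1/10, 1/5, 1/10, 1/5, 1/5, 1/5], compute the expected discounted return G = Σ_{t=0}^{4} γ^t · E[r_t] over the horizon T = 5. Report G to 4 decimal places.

t=0: π = [0.1000, 0.2000, 0.1000, 0.2000, 0.2000, 0.2000], E[r] = 2.1000, γ^t·E[r] = 2.100000, running G = 2.100000
t=1: π = [0.1600, 0.1900, 0.1300, 0.1900, 0.1900, 0.1400], E[r] = 1.7100, γ^t·E[r] = 1.539000, running G = 3.639000
t=2: π = [0.1520, 0.2090, 0.1320, 0.1820, 0.1920, 0.1330], E[r] = 1.7320, γ^t·E[r] = 1.402920, running G = 5.041920
t=3: π = [0.1507, 0.2101, 0.1314, 0.1792, 0.1944, 0.1342], E[r] = 1.7402, γ^t·E[r] = 1.268606, running G = 6.310526
t=4: π = [0.1508, 0.2100, 0.1311, 0.1793, 0.1945, 0.1344], E[r] = 1.7416, γ^t·E[r] = 1.142651, running G = 7.453176

G = 7.4532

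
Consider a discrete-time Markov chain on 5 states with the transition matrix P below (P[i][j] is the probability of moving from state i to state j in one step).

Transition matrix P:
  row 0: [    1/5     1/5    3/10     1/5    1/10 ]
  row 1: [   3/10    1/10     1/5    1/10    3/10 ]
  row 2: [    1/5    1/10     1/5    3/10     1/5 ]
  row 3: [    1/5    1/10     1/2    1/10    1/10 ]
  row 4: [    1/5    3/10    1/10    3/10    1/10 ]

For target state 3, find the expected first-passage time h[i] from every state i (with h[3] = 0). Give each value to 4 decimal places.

h = [4.5238, 4.9206, 4.0476, 0.0000, 4.2063]

First-step conditioning: h[3] = 0; for i ≠ 3, h[i] = 1 + Σ_k P[i][k]·h[k].
  h[0] = 1 + 1/5·h[0] + 1/5·h[1] + 3/10·h[2] + 1/10·h[4]
  h[1] = 1 + 3/10·h[0] + 1/10·h[1] + 1/5·h[2] + 3/10·h[4]
  h[2] = 1 + 1/5·h[0] + 1/10·h[1] + 1/5·h[2] + 1/5·h[4]
  h[4] = 1 + 1/5·h[0] + 3/10·h[1] + 1/10·h[2] + 1/10·h[4]
Solving the 4×4 linear system over states ≠ 3 gives exactly h = [95/21, 310/63, 85/21, 0, 265/63] (h[3] = 0 is the target).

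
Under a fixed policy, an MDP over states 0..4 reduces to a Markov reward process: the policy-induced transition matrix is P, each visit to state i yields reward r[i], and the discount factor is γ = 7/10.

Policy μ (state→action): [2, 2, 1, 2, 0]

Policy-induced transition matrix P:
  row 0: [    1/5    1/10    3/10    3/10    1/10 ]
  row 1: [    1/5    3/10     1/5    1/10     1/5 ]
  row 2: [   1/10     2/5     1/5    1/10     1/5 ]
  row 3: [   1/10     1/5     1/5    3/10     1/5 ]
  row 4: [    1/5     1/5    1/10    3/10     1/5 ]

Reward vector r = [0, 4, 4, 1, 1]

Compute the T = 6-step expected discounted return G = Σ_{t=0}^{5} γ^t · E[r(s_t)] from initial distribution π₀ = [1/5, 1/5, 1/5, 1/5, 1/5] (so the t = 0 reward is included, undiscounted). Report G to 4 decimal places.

G = 6.2168

t=0: π = [0.2000, 0.2000, 0.2000, 0.2000, 0.2000], E[r] = 2.0000, γ^t·E[r] = 2.000000, running G = 2.000000
t=1: π = [0.1600, 0.2400, 0.2000, 0.2200, 0.1800], E[r] = 2.1600, γ^t·E[r] = 1.512000, running G = 3.512000
t=2: π = [0.1580, 0.2480, 0.1980, 0.2120, 0.1840], E[r] = 2.1800, γ^t·E[r] = 1.068200, running G = 4.580200
t=3: π = [0.1590, 0.2486, 0.1974, 0.2108, 0.1842], E[r] = 2.1790, γ^t·E[r] = 0.747397, running G = 5.327597
t=4: π = [0.1592, 0.2484, 0.1975, 0.2108, 0.1841], E[r] = 2.1786, γ^t·E[r] = 0.523077, running G = 5.850674
t=5: π = [0.1592, 0.2484, 0.1975, 0.2108, 0.1841], E[r] = 2.1786, γ^t·E[r] = 0.366160, running G = 6.216834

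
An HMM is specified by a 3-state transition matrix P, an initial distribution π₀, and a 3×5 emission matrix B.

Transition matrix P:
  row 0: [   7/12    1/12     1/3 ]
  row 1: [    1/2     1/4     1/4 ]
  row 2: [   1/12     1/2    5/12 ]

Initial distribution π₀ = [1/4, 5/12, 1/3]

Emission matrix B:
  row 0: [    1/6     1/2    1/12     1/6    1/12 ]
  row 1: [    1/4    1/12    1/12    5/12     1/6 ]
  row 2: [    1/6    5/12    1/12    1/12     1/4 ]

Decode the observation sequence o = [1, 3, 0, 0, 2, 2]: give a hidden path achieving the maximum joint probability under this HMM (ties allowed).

path = [2, 1, 0, 0, 0, 0]

t=0: δ = [1.250e-01, 3.472e-02, 1.389e-01]  (obs o_0=1)
t=1: δ = [1.215e-02, 2.894e-02, 4.823e-03]  ψ = [0, 2, 2]  (obs o_1=3)
t=2: δ = [2.411e-03, 1.808e-03, 1.206e-03]  ψ = [1, 1, 1]  (obs o_2=0)
t=3: δ = [2.344e-04, 1.507e-04, 1.340e-04]  ψ = [0, 2, 0]  (obs o_3=0)
t=4: δ = [1.140e-05, 5.582e-06, 6.512e-06]  ψ = [0, 2, 0]  (obs o_4=2)
t=5: δ = [5.540e-07, 2.713e-07, 3.166e-07]  ψ = [0, 2, 0]  (obs o_5=2)
backtrack: best end state = 0; path = [2, 1, 0, 0, 0, 0]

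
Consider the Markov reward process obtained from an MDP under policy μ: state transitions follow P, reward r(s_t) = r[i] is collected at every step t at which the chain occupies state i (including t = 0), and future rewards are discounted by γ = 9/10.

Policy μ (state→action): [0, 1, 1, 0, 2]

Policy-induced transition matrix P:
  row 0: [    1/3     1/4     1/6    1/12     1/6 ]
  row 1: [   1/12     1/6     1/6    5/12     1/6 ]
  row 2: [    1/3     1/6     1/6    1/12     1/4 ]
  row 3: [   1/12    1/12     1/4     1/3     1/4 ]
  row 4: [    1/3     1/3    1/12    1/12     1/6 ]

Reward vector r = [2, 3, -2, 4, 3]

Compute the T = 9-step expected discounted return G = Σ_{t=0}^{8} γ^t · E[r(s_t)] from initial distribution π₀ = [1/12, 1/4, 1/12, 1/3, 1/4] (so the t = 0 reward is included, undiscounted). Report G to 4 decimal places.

t=0: π = [0.0833, 0.2500, 0.0833, 0.3333, 0.2500], E[r] = 2.8333, γ^t·E[r] = 2.833333, running G = 2.833333
t=1: π = [0.1875, 0.1875, 0.1736, 0.2500, 0.2014], E[r] = 2.1944, γ^t·E[r] = 1.975000, running G = 4.808333
t=2: π = [0.2240, 0.1950, 0.1707, 0.2083, 0.2020], E[r] = 2.1308, γ^t·E[r] = 1.725938, running G = 6.534271
t=3: π = [0.2325, 0.2016, 0.1672, 0.2004, 0.1983], E[r] = 2.1319, γ^t·E[r] = 1.554188, running G = 8.088458
t=4: π = [0.2328, 0.2024, 0.1668, 0.2006, 0.1973], E[r] = 2.1336, γ^t·E[r] = 1.399850, running G = 9.488308
t=5: π = [0.2326, 0.2022, 0.1669, 0.2010, 0.1973], E[r] = 2.1337, γ^t·E[r] = 1.259900, running G = 10.748209
t=6: π = [0.2325, 0.2022, 0.1670, 0.2010, 0.1973], E[r] = 2.1336, γ^t·E[r] = 1.133875, running G = 11.882084
t=7: π = [0.2325, 0.2022, 0.1670, 0.2010, 0.1973], E[r] = 2.1336, γ^t·E[r] = 1.020482, running G = 12.902566
t=8: π = [0.2325, 0.2022, 0.1670, 0.2010, 0.1973], E[r] = 2.1336, γ^t·E[r] = 0.918434, running G = 13.821000

G = 13.8210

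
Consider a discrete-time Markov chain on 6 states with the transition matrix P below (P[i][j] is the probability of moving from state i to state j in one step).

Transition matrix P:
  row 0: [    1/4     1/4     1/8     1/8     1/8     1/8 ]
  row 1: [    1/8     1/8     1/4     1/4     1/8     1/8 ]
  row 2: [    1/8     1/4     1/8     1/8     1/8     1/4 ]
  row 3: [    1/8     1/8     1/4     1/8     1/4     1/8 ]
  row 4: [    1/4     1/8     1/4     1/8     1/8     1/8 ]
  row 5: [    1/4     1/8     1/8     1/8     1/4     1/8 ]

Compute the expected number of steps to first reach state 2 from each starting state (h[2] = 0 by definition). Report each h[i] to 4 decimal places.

First-step conditioning: h[2] = 0; for i ≠ 2, h[i] = 1 + Σ_k P[i][k]·h[k].
  h[0] = 1 + 1/4·h[0] + 1/4·h[1] + 1/8·h[3] + 1/8·h[4] + 1/8·h[5]
  h[1] = 1 + 1/8·h[0] + 1/8·h[1] + 1/4·h[3] + 1/8·h[4] + 1/8·h[5]
  h[3] = 1 + 1/8·h[0] + 1/8·h[1] + 1/8·h[3] + 1/4·h[4] + 1/8·h[5]
  h[4] = 1 + 1/4·h[0] + 1/8·h[1] + 1/8·h[3] + 1/8·h[4] + 1/8·h[5]
  h[5] = 1 + 1/4·h[0] + 1/8·h[1] + 1/8·h[3] + 1/4·h[4] + 1/8·h[5]
Solving the 5×5 linear system over states ≠ 2 gives exactly h = [12480/2309, 32768/6927, 0, 10944/2309, 33344/6927, 12504/2309] (h[2] = 0 is the target).

h = [5.4049, 4.7305, 0.0000, 4.7397, 4.8136, 5.4153]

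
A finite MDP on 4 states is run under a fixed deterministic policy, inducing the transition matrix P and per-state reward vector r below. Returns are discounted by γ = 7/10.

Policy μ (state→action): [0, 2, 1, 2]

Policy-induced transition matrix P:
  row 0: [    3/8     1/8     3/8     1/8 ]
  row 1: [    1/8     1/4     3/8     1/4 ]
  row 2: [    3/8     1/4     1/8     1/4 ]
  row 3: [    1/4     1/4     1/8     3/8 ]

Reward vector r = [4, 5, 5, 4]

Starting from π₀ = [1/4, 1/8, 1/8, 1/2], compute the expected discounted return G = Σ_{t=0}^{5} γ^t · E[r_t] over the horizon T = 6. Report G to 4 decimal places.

t=0: π = [0.2500, 0.1250, 0.1250, 0.5000], E[r] = 4.2500, γ^t·E[r] = 4.250000, running G = 4.250000
t=1: π = [0.2813, 0.2188, 0.2188, 0.2813], E[r] = 4.4375, γ^t·E[r] = 3.106250, running G = 7.356250
t=2: π = [0.2852, 0.2148, 0.2500, 0.2500], E[r] = 4.4648, γ^t·E[r] = 2.187773, running G = 9.544023
t=3: π = [0.2900, 0.2144, 0.2500, 0.2456], E[r] = 4.4644, γ^t·E[r] = 1.531274, running G = 11.075297
t=4: π = [0.2907, 0.2137, 0.2511, 0.2444], E[r] = 4.4648, γ^t·E[r] = 1.072009, running G = 12.147306
t=5: π = [0.2910, 0.2137, 0.2511, 0.2442], E[r] = 4.4648, γ^t·E[r] = 0.750395, running G = 12.897701

G = 12.8977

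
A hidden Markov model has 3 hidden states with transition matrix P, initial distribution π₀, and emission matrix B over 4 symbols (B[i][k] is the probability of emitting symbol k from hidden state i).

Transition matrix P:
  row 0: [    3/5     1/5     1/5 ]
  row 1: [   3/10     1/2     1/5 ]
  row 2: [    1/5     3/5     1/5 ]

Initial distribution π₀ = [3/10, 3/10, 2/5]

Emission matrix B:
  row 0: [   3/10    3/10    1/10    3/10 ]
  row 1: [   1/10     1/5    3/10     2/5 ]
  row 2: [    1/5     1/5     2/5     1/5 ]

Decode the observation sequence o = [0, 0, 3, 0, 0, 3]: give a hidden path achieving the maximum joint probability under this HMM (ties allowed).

path = [0, 0, 0, 0, 0, 0]

t=0: δ = [9.000e-02, 3.000e-02, 8.000e-02]  (obs o_0=0)
t=1: δ = [1.620e-02, 4.800e-03, 3.600e-03]  ψ = [0, 2, 0]  (obs o_1=0)
t=2: δ = [2.916e-03, 1.296e-03, 6.480e-04]  ψ = [0, 0, 0]  (obs o_2=3)
t=3: δ = [5.249e-04, 6.480e-05, 1.166e-04]  ψ = [0, 1, 0]  (obs o_3=0)
t=4: δ = [9.448e-05, 1.050e-05, 2.100e-05]  ψ = [0, 0, 0]  (obs o_4=0)
t=5: δ = [1.701e-05, 7.558e-06, 3.779e-06]  ψ = [0, 0, 0]  (obs o_5=3)
backtrack: best end state = 0; path = [0, 0, 0, 0, 0, 0]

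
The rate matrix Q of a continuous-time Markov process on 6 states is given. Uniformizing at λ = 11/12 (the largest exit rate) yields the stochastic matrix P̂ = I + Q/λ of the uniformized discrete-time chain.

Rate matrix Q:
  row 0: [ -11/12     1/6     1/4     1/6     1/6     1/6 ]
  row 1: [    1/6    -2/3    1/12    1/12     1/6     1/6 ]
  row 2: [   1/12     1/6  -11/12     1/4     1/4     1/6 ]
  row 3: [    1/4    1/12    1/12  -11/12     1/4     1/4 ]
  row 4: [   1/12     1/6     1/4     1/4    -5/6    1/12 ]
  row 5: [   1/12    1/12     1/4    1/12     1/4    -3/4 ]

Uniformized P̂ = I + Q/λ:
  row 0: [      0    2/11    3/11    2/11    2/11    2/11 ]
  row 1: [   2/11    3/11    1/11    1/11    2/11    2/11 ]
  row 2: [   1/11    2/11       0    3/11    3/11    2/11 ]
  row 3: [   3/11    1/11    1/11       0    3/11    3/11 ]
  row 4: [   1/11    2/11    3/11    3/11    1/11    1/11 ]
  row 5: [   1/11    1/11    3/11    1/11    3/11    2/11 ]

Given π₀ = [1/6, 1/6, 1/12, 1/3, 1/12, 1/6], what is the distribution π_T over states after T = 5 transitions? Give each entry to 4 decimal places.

π = [0.1232, 0.1667, 0.1678, 0.1566, 0.2086, 0.1771]

t=0: π = [0.1667, 0.1667, 0.0833, 0.3333, 0.0833, 0.1667]
t=1: π = [0.1515, 0.1515, 0.1591, 0.1061, 0.2273, 0.2045]
t=2: π = [0.1102, 0.1674, 0.1825, 0.1653, 0.2039, 0.1708]
t=3: π = [0.1262, 0.1665, 0.1625, 0.1561, 0.2104, 0.1783]
t=4: π = [0.1230, 0.1665, 0.1698, 0.1560, 0.2079, 0.1769]
t=5: π = [0.1232, 0.1667, 0.1678, 0.1566, 0.2086, 0.1771]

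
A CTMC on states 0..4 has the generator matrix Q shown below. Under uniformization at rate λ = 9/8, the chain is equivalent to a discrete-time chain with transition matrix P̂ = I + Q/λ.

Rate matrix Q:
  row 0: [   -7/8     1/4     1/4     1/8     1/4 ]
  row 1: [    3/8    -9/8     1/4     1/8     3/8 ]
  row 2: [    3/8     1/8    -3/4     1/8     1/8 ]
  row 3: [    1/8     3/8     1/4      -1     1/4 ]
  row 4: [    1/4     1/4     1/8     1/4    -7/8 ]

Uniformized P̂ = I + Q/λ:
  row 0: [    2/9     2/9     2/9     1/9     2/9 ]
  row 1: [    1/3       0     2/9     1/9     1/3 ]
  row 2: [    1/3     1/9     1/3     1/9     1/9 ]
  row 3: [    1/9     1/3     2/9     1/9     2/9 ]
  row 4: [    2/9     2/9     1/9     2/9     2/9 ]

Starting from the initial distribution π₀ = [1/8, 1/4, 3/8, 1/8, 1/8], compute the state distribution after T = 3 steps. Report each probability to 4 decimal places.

t=0: π = [0.1250, 0.2500, 0.3750, 0.1250, 0.1250]
t=1: π = [0.2778, 0.1389, 0.2500, 0.1250, 0.2083]
t=2: π = [0.2515, 0.1775, 0.2269, 0.1343, 0.2099]
t=3: π = [0.2522, 0.1725, 0.2241, 0.1344, 0.2167]

π = [0.2522, 0.1725, 0.2241, 0.1344, 0.2167]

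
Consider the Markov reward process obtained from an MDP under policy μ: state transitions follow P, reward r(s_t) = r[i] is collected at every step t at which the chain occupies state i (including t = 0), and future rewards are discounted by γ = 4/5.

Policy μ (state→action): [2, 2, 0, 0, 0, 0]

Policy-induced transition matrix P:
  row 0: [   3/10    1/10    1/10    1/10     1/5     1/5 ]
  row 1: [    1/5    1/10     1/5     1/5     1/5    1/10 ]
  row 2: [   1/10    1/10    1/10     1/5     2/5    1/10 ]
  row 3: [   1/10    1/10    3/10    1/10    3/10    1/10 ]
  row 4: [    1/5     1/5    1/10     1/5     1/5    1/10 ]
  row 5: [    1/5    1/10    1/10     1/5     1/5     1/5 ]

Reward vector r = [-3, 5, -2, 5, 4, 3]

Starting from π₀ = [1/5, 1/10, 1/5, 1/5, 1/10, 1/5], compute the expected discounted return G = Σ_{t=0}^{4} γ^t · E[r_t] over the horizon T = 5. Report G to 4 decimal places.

t=0: π = [0.2000, 0.1000, 0.2000, 0.2000, 0.1000, 0.2000], E[r] = 1.5000, γ^t·E[r] = 1.500000, running G = 1.500000
t=1: π = [0.1800, 0.1100, 0.1500, 0.1600, 0.2600, 0.1400], E[r] = 1.9700, γ^t·E[r] = 1.576000, running G = 3.076000
t=2: π = [0.1870, 0.1260, 0.1430, 0.1660, 0.2460, 0.1320], E[r] = 1.9930, γ^t·E[r] = 1.275520, running G = 4.351520
t=3: π = [0.1878, 0.1246, 0.1458, 0.1647, 0.2452, 0.1319], E[r] = 1.9680, γ^t·E[r] = 1.007616, running G = 5.359136
t=4: π = [0.1877, 0.1245, 0.1454, 0.1648, 0.2456, 0.1320], E[r] = 1.9708, γ^t·E[r] = 0.807236, running G = 6.166372

G = 6.1664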